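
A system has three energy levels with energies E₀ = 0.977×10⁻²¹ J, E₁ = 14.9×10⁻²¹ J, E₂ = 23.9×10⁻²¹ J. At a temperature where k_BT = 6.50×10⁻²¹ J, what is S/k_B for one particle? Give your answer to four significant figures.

Eᵢ/kT = 0.150308, 2.29231, 3.67692.
Z = Σ e^(−Eᵢ/kT) = e^(−0.150308) + e^(−2.29231) + e^(−3.67692) = 0.860443 + 0.101033 + 0.0253008 = 0.986777.
⟨E⟩ = Σ EᵢPᵢ = 2.99027 ×10⁻²¹ J.
S/k_B = ln Z + ⟨E⟩/kT = ln(0.986777) + 2.99027/6.50 = -0.0133112 + 0.460042 = 0.4467.

0.4467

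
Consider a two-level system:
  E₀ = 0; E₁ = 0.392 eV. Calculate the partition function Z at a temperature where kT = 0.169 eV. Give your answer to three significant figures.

Eᵢ/kT = 0, 2.3195.
Z = Σ e^(−Eᵢ/kT) = e^(−0) + e^(−2.3195) = 1.0000 + 0.098323 = 1.0983.

Z = 1.10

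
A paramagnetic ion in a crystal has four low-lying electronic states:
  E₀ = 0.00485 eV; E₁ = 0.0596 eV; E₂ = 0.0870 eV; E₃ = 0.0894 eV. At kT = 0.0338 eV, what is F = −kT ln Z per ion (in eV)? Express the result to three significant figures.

Eᵢ/kT = 0.14349, 1.7633, 2.5740, 2.6450.
Z = Σ e^(−Eᵢ/kT) = e^(−0.14349) + e^(−1.7633) + e^(−2.5740) + e^(−2.6450) = 0.86633 + 0.17148 + 0.076230 + 0.071005 = 1.1850.
F = −kT ln Z = −0.0338 × ln(1.1850) = −0.0338 × 0.16974 = -0.00574 eV.

-0.00574 eV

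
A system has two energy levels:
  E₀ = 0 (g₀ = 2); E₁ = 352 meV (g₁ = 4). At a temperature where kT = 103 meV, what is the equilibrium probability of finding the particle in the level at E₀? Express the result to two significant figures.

0.94

Eᵢ/kT = 0, 3.417.
Z = Σ gᵢe^(−Eᵢ/kT) = 2·e^(−0) + 4·e^(−3.417) = 2.000 + 0.1312 = 2.131.
P₀ = g₀ e^(−E₀/kT) / Z = 2.000/2.131 = 0.94.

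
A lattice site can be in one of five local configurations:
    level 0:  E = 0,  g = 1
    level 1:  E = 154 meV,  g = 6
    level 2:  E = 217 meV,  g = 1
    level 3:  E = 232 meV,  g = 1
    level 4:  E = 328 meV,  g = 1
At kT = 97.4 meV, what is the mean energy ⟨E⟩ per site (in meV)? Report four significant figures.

Eᵢ/kT = 0, 1.58111, 2.22793, 2.38193, 3.36756.
Z = Σ gᵢe^(−Eᵢ/kT) = 1·e^(−0) + 6·e^(−1.58111) + 1·e^(−2.22793) + 1·e^(−2.38193) + 1·e^(−3.36756) = 1.00000 + 1.23448 + 0.107751 + 0.0923721 + 0.0344737 = 2.46908.
⟨E⟩ = Σ Eᵢ gᵢe^(−Eᵢ/kT) / Z = (0·1.00000 + 154·1.23448 + 217·0.107751 + 232·0.0923721 + 328·0.0344737) / 2.46908 = 99.73 meV.

99.73 meV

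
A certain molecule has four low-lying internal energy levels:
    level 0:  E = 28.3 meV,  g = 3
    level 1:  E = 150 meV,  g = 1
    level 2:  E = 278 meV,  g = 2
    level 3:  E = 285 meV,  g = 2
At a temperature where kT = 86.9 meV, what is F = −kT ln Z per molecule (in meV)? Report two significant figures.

Eᵢ/kT = 0.3257, 1.726, 3.199, 3.280.
Z = Σ gᵢe^(−Eᵢ/kT) = 3·e^(−0.3257) + 1·e^(−1.726) + 2·e^(−3.199) + 2·e^(−3.280) = 2.166 + 0.1780 + 0.08161 + 0.07526 = 2.501.
F = −kT ln Z = −86.9 × ln(2.501) = −86.9 × 0.9167 = -80 meV.

-80 meV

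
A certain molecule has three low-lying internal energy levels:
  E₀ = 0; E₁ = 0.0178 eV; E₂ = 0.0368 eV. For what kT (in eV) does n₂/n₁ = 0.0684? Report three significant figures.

0.00708 eV

n₂/n₁ = exp[−(E₂−E₁)/kT] = 0.0684.
⇒ (E₂−E₁)/kT = ln(1/0.0684) = ln(14.620) = 2.6824.
kT = 0.0190 eV / 2.6824 = 0.00708 eV.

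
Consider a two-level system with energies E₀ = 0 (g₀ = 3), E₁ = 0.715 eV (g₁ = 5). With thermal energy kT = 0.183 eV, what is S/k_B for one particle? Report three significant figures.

1.26

Eᵢ/kT = 0, 3.9071.
Z = Σ gᵢe^(−Eᵢ/kT) = 3·e^(−0) + 5·e^(−3.9071) = 3.0000 + 0.10049 = 3.1005.
⟨E⟩ = Σ EᵢPᵢ = 0.023174 eV.
S/k_B = ln Z + ⟨E⟩/kT = ln(3.1005) + 0.023174/0.183 = 1.1316 + 0.12663 = 1.26.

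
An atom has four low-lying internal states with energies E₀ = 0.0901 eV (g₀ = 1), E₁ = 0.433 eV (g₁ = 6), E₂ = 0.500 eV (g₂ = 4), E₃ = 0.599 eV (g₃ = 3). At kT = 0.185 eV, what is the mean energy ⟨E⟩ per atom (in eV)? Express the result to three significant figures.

Eᵢ/kT = 0.48703, 2.3405, 2.7027, 3.2378.
Z = Σ gᵢe^(−Eᵢ/kT) = 1·e^(−0.48703) + 6·e^(−2.3405) + 4·e^(−2.7027) + 3·e^(−3.2378) = 0.61445 + 0.57768 + 0.26810 + 0.11775 = 1.5780.
⟨E⟩ = Σ Eᵢ gᵢe^(−Eᵢ/kT) / Z = (0.0901·0.61445 + 0.433·0.57768 + 0.500·0.26810 + 0.599·0.11775) / 1.5780 = 0.323 eV.

0.323 eV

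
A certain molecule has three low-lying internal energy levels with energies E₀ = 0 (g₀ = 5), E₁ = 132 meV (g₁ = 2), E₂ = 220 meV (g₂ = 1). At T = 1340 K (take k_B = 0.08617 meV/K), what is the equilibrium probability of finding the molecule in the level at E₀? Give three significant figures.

k_BT = 0.08617 × 1340 K = 115.47 meV.
Eᵢ/kT = 0, 1.1432, 1.9053.
Z = Σ gᵢe^(−Eᵢ/kT) = 5·e^(−0) + 2·e^(−1.1432) + 1·e^(−1.9053) = 5.0000 + 0.63759 + 0.14878 = 5.7864.
P₀ = g₀ e^(−E₀/kT) / Z = 5.0000/5.7864 = 0.864.

0.864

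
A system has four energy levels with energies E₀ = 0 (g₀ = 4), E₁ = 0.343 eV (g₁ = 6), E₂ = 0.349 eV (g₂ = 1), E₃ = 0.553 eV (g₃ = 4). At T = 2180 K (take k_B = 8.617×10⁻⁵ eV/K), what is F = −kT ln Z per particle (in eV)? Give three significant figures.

k_BT = 8.617×10⁻⁵ × 2180 K = 0.18785 eV.
Eᵢ/kT = 0, 1.8259, 1.8579, 2.9438.
Z = Σ gᵢe^(−Eᵢ/kT) = 4·e^(−0) + 6·e^(−1.8259) + 1·e^(−1.8579) + 4·e^(−2.9438) = 4.0000 + 0.96644 + 0.15600 + 0.21066 = 5.3331.
F = −kT ln Z = −0.18785 × ln(5.3331) = −0.18785 × 1.6739 = -0.314 eV.

-0.314 eV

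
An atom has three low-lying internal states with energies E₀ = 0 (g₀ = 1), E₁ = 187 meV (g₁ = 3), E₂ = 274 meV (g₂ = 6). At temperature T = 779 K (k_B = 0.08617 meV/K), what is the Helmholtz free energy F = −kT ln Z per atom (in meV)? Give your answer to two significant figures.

-17 meV

k_BT = 0.08617 × 779 K = 67.13 meV.
Eᵢ/kT = 0, 2.786, 4.082.
Z = Σ gᵢe^(−Eᵢ/kT) = 1·e^(−0) + 3·e^(−2.786) + 6·e^(−4.082) = 1.000 + 0.1850 + 0.1012 = 1.286.
F = −kT ln Z = −67.13 × ln(1.286) = −67.13 × 0.2515 = -17 meV.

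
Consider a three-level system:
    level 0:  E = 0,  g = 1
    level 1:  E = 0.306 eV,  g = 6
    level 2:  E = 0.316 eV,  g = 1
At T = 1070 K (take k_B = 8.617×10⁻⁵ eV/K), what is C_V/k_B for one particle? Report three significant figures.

1.78

k_BT = 8.617×10⁻⁵ × 1070 K = 0.092202 eV.
Eᵢ/kT = 0, 3.3188, 3.4273.
Z = Σ gᵢe^(−Eᵢ/kT) = 1·e^(−0) + 6·e^(−3.3188) + 1·e^(−3.4273) = 1.0000 + 0.21718 + 0.032475 = 1.2497.
⟨E⟩ = 0.061390 eV, ⟨E²⟩ = 0.018867 eV².
C_V/k_B = (⟨E²⟩ − ⟨E⟩²)/(kT)² = (0.018867 − 0.0037687)/0.0085012 = 1.78.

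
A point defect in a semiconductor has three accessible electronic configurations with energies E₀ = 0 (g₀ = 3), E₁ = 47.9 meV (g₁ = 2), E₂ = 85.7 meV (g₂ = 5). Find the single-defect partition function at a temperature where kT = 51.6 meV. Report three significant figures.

Eᵢ/kT = 0, 0.92829, 1.6609.
Z = Σ gᵢe^(−Eᵢ/kT) = 3·e^(−0) + 2·e^(−0.92829) + 5·e^(−1.6609) = 3.0000 + 0.79046 + 0.94984 = 4.7403.

Z = 4.74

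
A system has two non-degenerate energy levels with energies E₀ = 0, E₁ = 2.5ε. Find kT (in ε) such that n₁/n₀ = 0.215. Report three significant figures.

1.63 ε

n₁/n₀ = exp[−(E₁−E₀)/kT] = 0.215.
⇒ (E₁−E₀)/kT = ln(1/0.215) = ln(4.6512) = 1.5371.
kT = 2.5ε / 1.5371 = 1.63 ε.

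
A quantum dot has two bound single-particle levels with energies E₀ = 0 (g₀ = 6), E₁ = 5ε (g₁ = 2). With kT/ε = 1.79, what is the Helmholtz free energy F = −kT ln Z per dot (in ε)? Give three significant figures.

Eᵢ/kT = 0, 2.7933.
Z = Σ gᵢe^(−Eᵢ/kT) = 6·e^(−0) + 2·e^(−2.7933) = 6.0000 + 0.12244 = 6.1224.
F = −kT ln Z = −1.79 × ln(6.1224) = −1.79 × 1.8120 = -3.24 ε.

-3.24 ε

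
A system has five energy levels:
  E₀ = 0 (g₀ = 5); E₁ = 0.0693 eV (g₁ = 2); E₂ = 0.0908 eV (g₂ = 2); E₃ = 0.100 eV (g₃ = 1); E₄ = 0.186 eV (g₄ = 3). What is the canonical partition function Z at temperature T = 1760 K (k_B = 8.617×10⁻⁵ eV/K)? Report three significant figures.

Z = 8.76

k_BT = 8.617×10⁻⁵ × 1760 K = 0.15166 eV.
Eᵢ/kT = 0, 0.45694, 0.59871, 0.65937, 1.2264.
Z = Σ gᵢe^(−Eᵢ/kT) = 5·e^(−0) + 2·e^(−0.45694) + 2·e^(−0.59871) + 1·e^(−0.65937) + 3·e^(−1.2264) = 5.0000 + 1.2664 + 1.0990 + 0.51718 + 0.88004 = 8.7626.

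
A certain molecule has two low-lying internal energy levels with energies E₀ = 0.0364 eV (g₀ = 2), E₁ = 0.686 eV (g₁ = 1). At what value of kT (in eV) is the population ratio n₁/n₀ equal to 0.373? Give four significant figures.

n₁/n₀ = (g₁/g₀) exp[−(E₁−E₀)/kT] = 0.373.
⇒ (E₁−E₀)/kT = ln((1/2)/0.373) = ln(1.34048) = 0.293028.
kT = 0.6496 eV / 0.293028 = 2.217 eV.

2.217 eV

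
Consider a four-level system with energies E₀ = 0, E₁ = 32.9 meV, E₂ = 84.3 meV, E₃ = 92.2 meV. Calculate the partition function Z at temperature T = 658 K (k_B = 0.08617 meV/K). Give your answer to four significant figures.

Z = 1.983

k_BT = 0.08617 × 658 K = 56.6999 meV.
Eᵢ/kT = 0, 0.580248, 1.48678, 1.62611.
Z = Σ e^(−Eᵢ/kT) = e^(−0) + e^(−0.580248) + e^(−1.48678) + e^(−1.62611) = 1.00000 + 0.559760 + 0.226100 + 0.196693 = 1.98255.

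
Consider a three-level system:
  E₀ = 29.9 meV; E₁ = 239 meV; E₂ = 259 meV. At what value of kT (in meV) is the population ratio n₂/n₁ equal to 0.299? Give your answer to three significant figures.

n₂/n₁ = exp[−(E₂−E₁)/kT] = 0.299.
⇒ (E₂−E₁)/kT = ln(1/0.299) = ln(3.3445) = 1.2073.
kT = 20 meV / 1.2073 = 16.6 meV.

16.6 meV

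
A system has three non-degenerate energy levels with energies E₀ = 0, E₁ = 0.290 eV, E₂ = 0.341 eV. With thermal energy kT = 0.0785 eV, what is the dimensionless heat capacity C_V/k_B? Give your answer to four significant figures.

Eᵢ/kT = 0, 3.69427, 4.34395.
Z = Σ e^(−Eᵢ/kT) = e^(−0) + e^(−3.69427) + e^(−4.34395) = 1.00000 + 0.0248656 + 0.0129851 = 1.03785.
⟨E⟩ = 0.0112145 eV, ⟨E²⟩ = 0.00346979 eV².
C_V/k_B = (⟨E²⟩ − ⟨E⟩²)/(kT)² = (0.00346979 − 0.000125765)/0.00616225 = 0.5427.

0.5427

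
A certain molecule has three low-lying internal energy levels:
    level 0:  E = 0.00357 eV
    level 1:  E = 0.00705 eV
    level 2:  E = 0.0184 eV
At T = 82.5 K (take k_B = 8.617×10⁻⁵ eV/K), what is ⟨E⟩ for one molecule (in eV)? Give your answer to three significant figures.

0.00586 eV

k_BT = 8.617×10⁻⁵ × 82.5 K = 0.0071090 eV.
Eᵢ/kT = 0.50218, 0.99170, 2.5883.
Z = Σ e^(−Eᵢ/kT) = e^(−0.50218) + e^(−0.99170) + e^(−2.5883) = 0.60521 + 0.37095 + 0.075148 = 1.0513.
⟨E⟩ = Σ Eᵢ e^(−Eᵢ/kT) / Z = (0.00357·0.60521 + 0.00705·0.37095 + 0.0184·0.075148) / 1.0513 = 0.00586 eV.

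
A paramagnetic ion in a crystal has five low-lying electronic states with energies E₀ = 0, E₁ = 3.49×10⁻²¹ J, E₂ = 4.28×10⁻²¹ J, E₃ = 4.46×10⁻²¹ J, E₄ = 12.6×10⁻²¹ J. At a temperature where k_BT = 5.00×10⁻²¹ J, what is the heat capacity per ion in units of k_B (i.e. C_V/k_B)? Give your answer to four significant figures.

Eᵢ/kT = 0, 0.698000, 0.856000, 0.892000, 2.52000.
Z = Σ e^(−Eᵢ/kT) = e^(−0) + e^(−0.698000) + e^(−0.856000) + e^(−0.892000) + e^(−2.52000) = 1.00000 + 0.497579 + 0.424858 + 0.409835 + 0.0804596 = 2.41273.
⟨E⟩ = 2.65119, ⟨E²⟩ = 14.4108.
C_V/k_B = (⟨E²⟩ − ⟨E⟩²)/(kT)² = (14.4108 − 7.02881)/25.0000 = 0.2953.

0.2953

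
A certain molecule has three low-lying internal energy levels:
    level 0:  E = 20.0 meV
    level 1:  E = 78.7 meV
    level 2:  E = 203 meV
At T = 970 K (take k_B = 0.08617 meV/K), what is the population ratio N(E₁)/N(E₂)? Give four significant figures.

k_BT = 0.08617 × 970 K = 83.5849 meV.
n₁/n₂ = exp[−(E₁−E₂)/kT] = exp(−(-124.3 meV)/(83.5849 meV)) = exp(1.48711) = 4.424.

4.424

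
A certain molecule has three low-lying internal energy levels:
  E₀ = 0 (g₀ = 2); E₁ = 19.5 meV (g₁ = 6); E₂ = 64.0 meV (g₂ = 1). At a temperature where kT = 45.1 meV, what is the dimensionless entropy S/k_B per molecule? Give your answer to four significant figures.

Eᵢ/kT = 0, 0.432373, 1.41907.
Z = Σ gᵢe^(−Eᵢ/kT) = 2·e^(−0) + 6·e^(−0.432373) + 1·e^(−1.41907) = 2.00000 + 3.89380 + 0.241939 = 6.13574.
⟨E⟩ = Σ EᵢPᵢ = 14.8985 meV.
S/k_B = ln Z + ⟨E⟩/kT = ln(6.13574) + 14.8985/45.1 = 1.81413 + 0.330344 = 2.144.

2.144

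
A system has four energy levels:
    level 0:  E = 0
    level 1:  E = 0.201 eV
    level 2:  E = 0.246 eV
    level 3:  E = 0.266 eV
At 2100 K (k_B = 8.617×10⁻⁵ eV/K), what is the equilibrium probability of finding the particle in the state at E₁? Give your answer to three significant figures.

0.181

k_BT = 8.617×10⁻⁵ × 2100 K = 0.18096 eV.
Eᵢ/kT = 0, 1.1107, 1.3594, 1.4699.
Z = Σ e^(−Eᵢ/kT) = e^(−0) + e^(−1.1107) + e^(−1.3594) + e^(−1.4699) = 1.0000 + 0.32933 + 0.25681 + 0.22995 = 1.8161.
P₁ = e^(−E₁/kT) / Z = 0.32933/1.8161 = 0.181.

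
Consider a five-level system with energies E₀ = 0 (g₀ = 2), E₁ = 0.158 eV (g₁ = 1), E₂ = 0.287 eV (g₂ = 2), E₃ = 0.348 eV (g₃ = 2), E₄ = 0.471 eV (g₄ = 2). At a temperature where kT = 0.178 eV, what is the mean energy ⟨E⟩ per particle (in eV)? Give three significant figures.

Eᵢ/kT = 0, 0.88764, 1.6124, 1.9551, 2.6461.
Z = Σ gᵢe^(−Eᵢ/kT) = 2·e^(−0) + 1·e^(−0.88764) + 2·e^(−1.6124) + 2·e^(−1.9551) + 2·e^(−2.6461) = 2.0000 + 0.41163 + 0.39882 + 0.28310 + 0.14185 = 3.2354.
⟨E⟩ = Σ Eᵢ gᵢe^(−Eᵢ/kT) / Z = (0·2.0000 + 0.158·0.41163 + 0.287·0.39882 + 0.348·0.28310 + 0.471·0.14185) / 3.2354 = 0.107 eV.

0.107 eV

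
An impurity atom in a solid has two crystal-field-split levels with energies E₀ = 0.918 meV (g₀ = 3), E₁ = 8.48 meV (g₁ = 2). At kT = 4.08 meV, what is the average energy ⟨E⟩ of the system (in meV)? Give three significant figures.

1.63 meV

Eᵢ/kT = 0.22500, 2.0784.
Z = Σ gᵢe^(−Eᵢ/kT) = 3·e^(−0.22500) + 2·e^(−2.0784) = 2.3955 + 0.25026 = 2.6458.
⟨E⟩ = Σ Eᵢ gᵢe^(−Eᵢ/kT) / Z = (0.918·2.3955 + 8.48·0.25026) / 2.6458 = 1.63 meV.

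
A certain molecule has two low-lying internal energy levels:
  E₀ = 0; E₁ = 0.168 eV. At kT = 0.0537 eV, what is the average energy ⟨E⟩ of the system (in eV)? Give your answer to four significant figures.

0.007047 eV

Eᵢ/kT = 0, 3.12849.
Z = Σ e^(−Eᵢ/kT) = e^(−0) + e^(−3.12849) = 1.00000 + 0.0437839 = 1.04378.
⟨E⟩ = Σ Eᵢ e^(−Eᵢ/kT) / Z = (0·1.00000 + 0.168·0.0437839) / 1.04378 = 0.007047 eV.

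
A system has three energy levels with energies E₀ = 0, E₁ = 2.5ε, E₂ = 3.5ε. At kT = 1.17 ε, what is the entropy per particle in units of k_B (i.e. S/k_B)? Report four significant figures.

0.5000

Eᵢ/kT = 0, 2.13675, 2.99145.
Z = Σ e^(−Eᵢ/kT) = e^(−0) + e^(−2.13675) + e^(−2.99145) = 1.00000 + 0.118038 + 0.0502146 = 1.16825.
⟨E⟩ = Σ EᵢPᵢ = 0.403035 ε.
S/k_B = ln Z + ⟨E⟩/kT = ln(1.16825) + 0.403035/1.17 = 0.155507 + 0.344474 = 0.5000.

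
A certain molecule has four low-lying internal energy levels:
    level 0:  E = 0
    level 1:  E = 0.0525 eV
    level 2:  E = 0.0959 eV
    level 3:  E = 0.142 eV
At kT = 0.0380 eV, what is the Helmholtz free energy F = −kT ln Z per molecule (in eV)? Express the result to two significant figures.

-0.012 eV

Eᵢ/kT = 0, 1.382, 2.524, 3.737.
Z = Σ e^(−Eᵢ/kT) = e^(−0) + e^(−1.382) + e^(−2.524) + e^(−3.737) = 1.000 + 0.2511 + 0.08014 + 0.02383 = 1.355.
F = −kT ln Z = −0.0380 × ln(1.355) = −0.0380 × 0.3038 = -0.012 eV.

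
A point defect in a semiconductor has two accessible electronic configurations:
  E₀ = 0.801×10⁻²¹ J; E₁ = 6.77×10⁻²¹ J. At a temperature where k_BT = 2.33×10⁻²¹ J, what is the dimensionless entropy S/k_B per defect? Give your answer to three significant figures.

Eᵢ/kT = 0.34378, 2.9056.
Z = Σ e^(−Eᵢ/kT) = e^(−0.34378) + e^(−2.9056) = 0.70908 + 0.054716 = 0.76380.
⟨E⟩ = Σ EᵢPᵢ = 1.2286 ×10⁻²¹ J.
S/k_B = ln Z + ⟨E⟩/kT = ln(0.76380) + 1.2286/2.33 = -0.26945 + 0.52730 = 0.258.

0.258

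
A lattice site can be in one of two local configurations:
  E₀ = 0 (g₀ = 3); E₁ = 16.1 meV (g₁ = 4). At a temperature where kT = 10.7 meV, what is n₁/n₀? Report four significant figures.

0.2961

n₁/n₀ = (g₁/g₀) exp[−(E₁−E₀)/kT] = (4/3) × exp(−(16.1 meV)/(10.7 meV)) = (4/3) × exp(-1.50467) = 0.2961.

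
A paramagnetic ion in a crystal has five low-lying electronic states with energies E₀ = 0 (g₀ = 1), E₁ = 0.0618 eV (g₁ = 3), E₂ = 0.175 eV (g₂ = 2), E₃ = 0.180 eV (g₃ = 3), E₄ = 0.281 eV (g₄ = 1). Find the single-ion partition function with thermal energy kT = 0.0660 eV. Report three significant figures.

Z = 2.53

Eᵢ/kT = 0, 0.93636, 2.6515, 2.7273, 4.2576.
Z = Σ gᵢe^(−Eᵢ/kT) = 1·e^(−0) + 3·e^(−0.93636) + 2·e^(−2.6515) + 3·e^(−2.7273) + 1·e^(−4.2576) = 1.0000 + 1.1762 + 0.14109 + 0.19619 + 0.014156 = 2.5276.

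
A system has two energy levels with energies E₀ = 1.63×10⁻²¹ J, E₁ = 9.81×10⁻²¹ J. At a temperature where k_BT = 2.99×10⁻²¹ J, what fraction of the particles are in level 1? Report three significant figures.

Eᵢ/kT = 0.54515, 3.2809.
Z = Σ e^(−Eᵢ/kT) = e^(−0.54515) + e^(−3.2809) = 0.57975 + 0.037594 = 0.61734.
P₁ = e^(−E₁/kT) / Z = 0.037594/0.61734 = 0.0609.

0.0609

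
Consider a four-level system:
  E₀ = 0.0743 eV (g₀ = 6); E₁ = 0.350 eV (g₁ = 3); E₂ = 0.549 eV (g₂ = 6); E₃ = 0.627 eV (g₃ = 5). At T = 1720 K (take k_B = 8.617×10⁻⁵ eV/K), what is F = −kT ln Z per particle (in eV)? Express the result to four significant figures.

k_BT = 8.617×10⁻⁵ × 1720 K = 0.148212 eV.
Eᵢ/kT = 0.501309, 2.36148, 3.70415, 4.23043.
Z = Σ gᵢe^(−Eᵢ/kT) = 6·e^(−0.501309) + 3·e^(−2.36148) + 6·e^(−3.70415) + 5·e^(−4.23043) = 3.63442 + 0.282842 + 0.147727 + 0.0727307 = 4.13772.
F = −kT ln Z = −0.148212 × ln(4.13772) = −0.148212 × 1.42014 = -0.2105 eV.

-0.2105 eV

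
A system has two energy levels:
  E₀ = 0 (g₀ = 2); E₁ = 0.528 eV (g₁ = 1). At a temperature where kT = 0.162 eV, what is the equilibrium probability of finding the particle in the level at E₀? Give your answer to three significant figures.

0.981

Eᵢ/kT = 0, 3.2593.
Z = Σ gᵢe^(−Eᵢ/kT) = 2·e^(−0) + 1·e^(−3.2593) = 2.0000 + 0.038415 = 2.0384.
P₀ = g₀ e^(−E₀/kT) / Z = 2.0000/2.0384 = 0.981.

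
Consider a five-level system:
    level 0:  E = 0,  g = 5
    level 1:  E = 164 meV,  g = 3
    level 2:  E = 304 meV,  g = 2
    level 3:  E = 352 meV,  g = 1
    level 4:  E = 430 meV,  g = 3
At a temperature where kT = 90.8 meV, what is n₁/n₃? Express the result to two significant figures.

n₁/n₃ = (g₁/g₃) exp[−(E₁−E₃)/kT] = (3/1) × exp(−(-188 meV)/(90.8 meV)) = (3/1) × exp(2.070) = 24.

24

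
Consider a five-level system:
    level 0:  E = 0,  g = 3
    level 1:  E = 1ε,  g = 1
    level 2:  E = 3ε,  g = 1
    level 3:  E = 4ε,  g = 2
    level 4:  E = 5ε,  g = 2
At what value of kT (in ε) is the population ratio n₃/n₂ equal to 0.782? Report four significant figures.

n₃/n₂ = (g₃/g₂) exp[−(E₃−E₂)/kT] = 0.782.
⇒ (E₃−E₂)/kT = ln((2/1)/0.782) = ln(2.55754) = 0.939046.
kT = 1ε / 0.939046 = 1.065 ε.

1.065 ε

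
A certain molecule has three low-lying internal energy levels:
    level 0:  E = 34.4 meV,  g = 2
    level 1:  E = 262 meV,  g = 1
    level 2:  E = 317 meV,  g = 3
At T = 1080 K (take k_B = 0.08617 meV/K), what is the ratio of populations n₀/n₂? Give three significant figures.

13.9

k_BT = 0.08617 × 1080 K = 93.064 meV.
n₀/n₂ = (g₀/g₂) exp[−(E₀−E₂)/kT] = (2/3) × exp(−(-282.6 meV)/(93.064 meV)) = (2/3) × exp(3.0366) = 13.9.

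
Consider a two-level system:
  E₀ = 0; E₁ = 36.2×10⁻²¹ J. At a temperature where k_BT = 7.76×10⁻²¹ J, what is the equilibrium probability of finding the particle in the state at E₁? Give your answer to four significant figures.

Eᵢ/kT = 0, 4.66495.
Z = Σ e^(−Eᵢ/kT) = e^(−0) + e^(−4.66495) = 1.00000 + 0.00941972 = 1.00942.
P₁ = e^(−E₁/kT) / Z = 0.00941972/1.00942 = 0.009332.

0.009332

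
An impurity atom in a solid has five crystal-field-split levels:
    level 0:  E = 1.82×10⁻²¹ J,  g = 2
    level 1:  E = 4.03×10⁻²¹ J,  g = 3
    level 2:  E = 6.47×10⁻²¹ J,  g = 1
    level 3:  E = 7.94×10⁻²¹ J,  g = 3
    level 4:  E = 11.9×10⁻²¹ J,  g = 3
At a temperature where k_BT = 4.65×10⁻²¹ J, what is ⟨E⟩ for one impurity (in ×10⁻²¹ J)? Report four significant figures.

Eᵢ/kT = 0.391398, 0.866667, 1.39140, 1.70753, 2.55914.
Z = Σ gᵢe^(−Eᵢ/kT) = 2·e^(−0.391398) + 3·e^(−0.866667) + 1·e^(−1.39140) + 3·e^(−1.70753) + 3·e^(−2.55914) = 1.35222 + 1.26105 + 0.248727 + 0.543939 + 0.232114 = 3.63805.
⟨E⟩ = Σ Eᵢ gᵢe^(−Eᵢ/kT) / Z = (1.82·1.35222 + 4.03·1.26105 + 6.47·0.248727 + 7.94·0.543939 + 11.9·0.232114) / 3.63805 = 4.462 ×10⁻²¹ J.

4.462 ×10⁻²¹ J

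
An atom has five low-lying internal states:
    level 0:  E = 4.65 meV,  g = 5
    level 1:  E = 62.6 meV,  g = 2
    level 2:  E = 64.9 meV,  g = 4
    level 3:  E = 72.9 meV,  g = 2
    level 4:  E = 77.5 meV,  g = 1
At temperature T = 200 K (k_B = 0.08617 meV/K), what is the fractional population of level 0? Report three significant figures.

0.954

k_BT = 0.08617 × 200 K = 17.234 meV.
Eᵢ/kT = 0.26982, 3.6324, 3.7658, 4.2300, 4.4969.
Z = Σ gᵢe^(−Eᵢ/kT) = 5·e^(−0.26982) + 2·e^(−3.6324) + 4·e^(−3.7658) + 2·e^(−4.2300) + 1·e^(−4.4969) = 3.8176 + 0.052905 + 0.092596 + 0.029105 + 0.011143 = 4.0033.
P₀ = g₀ e^(−E₀/kT) / Z = 3.8176/4.0033 = 0.954.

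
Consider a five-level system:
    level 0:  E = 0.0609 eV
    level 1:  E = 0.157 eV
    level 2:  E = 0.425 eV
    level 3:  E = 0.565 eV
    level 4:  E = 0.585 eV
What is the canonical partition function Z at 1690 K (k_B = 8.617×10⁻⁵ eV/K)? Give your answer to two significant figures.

k_BT = 8.617×10⁻⁵ × 1690 K = 0.1456 eV.
Eᵢ/kT = 0.4183, 1.078, 2.919, 3.880, 4.018.
Z = Σ e^(−Eᵢ/kT) = e^(−0.4183) + e^(−1.078) + e^(−2.919) + e^(−3.880) + e^(−4.018) = 0.6582 + 0.3403 + 0.05399 + 0.02065 + 0.01799 = 1.091.

Z = 1.1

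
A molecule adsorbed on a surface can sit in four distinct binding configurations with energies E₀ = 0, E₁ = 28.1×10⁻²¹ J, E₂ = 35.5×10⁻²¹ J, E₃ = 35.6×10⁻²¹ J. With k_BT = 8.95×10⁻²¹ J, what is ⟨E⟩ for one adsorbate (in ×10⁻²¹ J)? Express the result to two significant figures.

Eᵢ/kT = 0, 3.140, 3.966, 3.978.
Z = Σ e^(−Eᵢ/kT) = e^(−0) + e^(−3.140) + e^(−3.966) + e^(−3.978) = 1.000 + 0.04328 + 0.01895 + 0.01872 = 1.081.
⟨E⟩ = Σ Eᵢ e^(−Eᵢ/kT) / Z = (0·1.000 + 28.1·0.04328 + 35.5·0.01895 + 35.6·0.01872) / 1.081 = 2.4 ×10⁻²¹ J.

2.4 ×10⁻²¹ J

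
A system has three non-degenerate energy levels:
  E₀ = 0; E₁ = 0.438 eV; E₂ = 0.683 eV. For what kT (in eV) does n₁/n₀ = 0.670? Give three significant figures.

1.09 eV

n₁/n₀ = exp[−(E₁−E₀)/kT] = 0.670.
⇒ (E₁−E₀)/kT = ln(1/0.670) = ln(1.4925) = 0.40045.
kT = 0.438 eV / 0.40045 = 1.09 eV.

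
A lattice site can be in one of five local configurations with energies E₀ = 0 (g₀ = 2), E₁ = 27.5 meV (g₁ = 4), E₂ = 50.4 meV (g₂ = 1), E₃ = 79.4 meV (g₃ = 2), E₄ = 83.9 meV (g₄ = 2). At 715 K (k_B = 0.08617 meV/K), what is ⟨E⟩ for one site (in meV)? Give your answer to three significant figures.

k_BT = 0.08617 × 715 K = 61.612 meV.
Eᵢ/kT = 0, 0.44634, 0.81802, 1.2887, 1.3617.
Z = Σ gᵢe^(−Eᵢ/kT) = 2·e^(−0) + 4·e^(−0.44634) + 1·e^(−0.81802) + 2·e^(−1.2887) + 2·e^(−1.3617) = 2.0000 + 2.5599 + 0.44130 + 0.55126 + 0.51245 = 6.0649.
⟨E⟩ = Σ Eᵢ gᵢe^(−Eᵢ/kT) / Z = (0·2.0000 + 27.5·2.5599 + 50.4·0.44130 + 79.4·0.55126 + 83.9·0.51245) / 6.0649 = 29.6 meV.

29.6 meV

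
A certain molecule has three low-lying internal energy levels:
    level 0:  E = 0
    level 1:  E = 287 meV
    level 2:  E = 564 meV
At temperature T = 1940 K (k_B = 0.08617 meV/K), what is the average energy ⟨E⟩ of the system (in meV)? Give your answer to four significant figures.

58.39 meV

k_BT = 0.08617 × 1940 K = 167.170 meV.
Eᵢ/kT = 0, 1.71682, 3.37381.
Z = Σ e^(−Eᵢ/kT) = e^(−0) + e^(−1.71682) + e^(−3.37381) = 1.00000 + 0.179636 + 0.0342589 = 1.21389.
⟨E⟩ = Σ Eᵢ e^(−Eᵢ/kT) / Z = (0·1.00000 + 287·0.179636 + 564·0.0342589) / 1.21389 = 58.39 meV.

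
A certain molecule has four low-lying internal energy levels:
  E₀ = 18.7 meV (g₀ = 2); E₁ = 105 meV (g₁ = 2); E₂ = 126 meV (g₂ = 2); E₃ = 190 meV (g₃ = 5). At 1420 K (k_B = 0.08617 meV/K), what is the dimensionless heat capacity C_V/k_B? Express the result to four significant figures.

0.3129

k_BT = 0.08617 × 1420 K = 122.361 meV.
Eᵢ/kT = 0.152826, 0.858117, 1.02974, 1.55278.
Z = Σ gᵢe^(−Eᵢ/kT) = 2·e^(−0.152826) + 2·e^(−0.858117) + 2·e^(−1.02974) + 5·e^(−1.55278) = 1.71656 + 0.847919 + 0.714200 + 1.05829 = 4.33697.
⟨E⟩ = 95.0423 meV, ⟨E²⟩ = 13717.3 meV².
C_V/k_B = (⟨E²⟩ − ⟨E⟩²)/(kT)² = (13717.3 − 9033.04)/14972.2 = 0.3129.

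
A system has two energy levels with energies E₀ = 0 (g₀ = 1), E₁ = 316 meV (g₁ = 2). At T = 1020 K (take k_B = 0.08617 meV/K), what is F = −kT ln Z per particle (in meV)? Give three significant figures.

-4.70 meV

k_BT = 0.08617 × 1020 K = 87.893 meV.
Eᵢ/kT = 0, 3.5953.
Z = Σ gᵢe^(−Eᵢ/kT) = 1·e^(−0) + 2·e^(−3.5953) = 1.0000 + 0.054905 = 1.0549.
F = −kT ln Z = −87.893 × ln(1.0549) = −87.893 × 0.053446 = -4.70 meV.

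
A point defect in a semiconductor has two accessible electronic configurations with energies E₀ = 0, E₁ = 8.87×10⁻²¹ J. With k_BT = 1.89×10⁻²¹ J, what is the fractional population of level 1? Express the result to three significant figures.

Eᵢ/kT = 0, 4.6931.
Z = Σ e^(−Eᵢ/kT) = e^(−0) + e^(−4.6931) = 1.0000 + 0.0091583 = 1.0092.
P₁ = e^(−E₁/kT) / Z = 0.0091583/1.0092 = 0.00907.

0.00907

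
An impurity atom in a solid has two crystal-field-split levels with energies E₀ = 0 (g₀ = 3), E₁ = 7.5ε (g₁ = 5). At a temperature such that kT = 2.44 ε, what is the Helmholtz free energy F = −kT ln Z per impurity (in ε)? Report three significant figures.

-2.86 ε

Eᵢ/kT = 0, 3.0738.
Z = Σ gᵢe^(−Eᵢ/kT) = 3·e^(−0) + 5·e^(−3.0738) = 3.0000 + 0.23123 = 3.2312.
F = −kT ln Z = −2.44 × ln(3.2312) = −2.44 × 1.1729 = -2.86 ε.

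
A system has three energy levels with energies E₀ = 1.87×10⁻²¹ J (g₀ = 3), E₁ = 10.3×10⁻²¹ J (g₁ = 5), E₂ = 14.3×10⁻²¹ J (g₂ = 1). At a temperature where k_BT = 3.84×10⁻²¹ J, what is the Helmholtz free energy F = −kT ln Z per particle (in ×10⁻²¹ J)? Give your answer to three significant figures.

Eᵢ/kT = 0.48698, 2.6823, 3.7240.
Z = Σ gᵢe^(−Eᵢ/kT) = 3·e^(−0.48698) + 5·e^(−2.6823) + 1·e^(−3.7240) = 1.8434 + 0.34203 + 0.024137 = 2.2096.
F = −kT ln Z = −3.84 × ln(2.2096) = −3.84 × 0.79281 = -3.04 ×10⁻²¹ J.

-3.04 ×10⁻²¹ J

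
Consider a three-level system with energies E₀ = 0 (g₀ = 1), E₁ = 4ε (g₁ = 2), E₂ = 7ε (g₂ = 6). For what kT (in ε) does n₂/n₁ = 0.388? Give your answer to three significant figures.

1.47 ε

n₂/n₁ = (g₂/g₁) exp[−(E₂−E₁)/kT] = 0.388.
⇒ (E₂−E₁)/kT = ln((6/2)/0.388) = ln(7.7320) = 2.0454.
kT = 3ε / 2.0454 = 1.47 ε.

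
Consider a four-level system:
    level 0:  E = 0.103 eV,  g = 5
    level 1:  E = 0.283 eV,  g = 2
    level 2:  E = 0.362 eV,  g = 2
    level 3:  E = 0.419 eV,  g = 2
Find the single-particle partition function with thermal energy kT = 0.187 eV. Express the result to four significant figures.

Z = 3.824

Eᵢ/kT = 0.550802, 1.51337, 1.93583, 2.24064.
Z = Σ gᵢe^(−Eᵢ/kT) = 5·e^(−0.550802) + 2·e^(−1.51337) + 2·e^(−1.93583) + 2·e^(−2.24064) = 2.88244 + 0.440334 + 0.288609 + 0.212781 = 3.82416.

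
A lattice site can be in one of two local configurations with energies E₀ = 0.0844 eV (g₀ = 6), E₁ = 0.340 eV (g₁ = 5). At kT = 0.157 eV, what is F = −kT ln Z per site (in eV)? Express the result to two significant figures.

Eᵢ/kT = 0.5376, 2.166.
Z = Σ gᵢe^(−Eᵢ/kT) = 6·e^(−0.5376) + 5·e^(−2.166) = 3.505 + 0.5732 = 4.078.
F = −kT ln Z = −0.157 × ln(4.078) = −0.157 × 1.406 = -0.22 eV.

-0.22 eV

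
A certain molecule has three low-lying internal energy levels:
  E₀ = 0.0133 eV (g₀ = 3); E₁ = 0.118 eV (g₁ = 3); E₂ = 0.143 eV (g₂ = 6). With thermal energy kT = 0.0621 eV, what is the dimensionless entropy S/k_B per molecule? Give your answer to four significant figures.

Eᵢ/kT = 0.214171, 1.90016, 2.30274.
Z = Σ gᵢe^(−Eᵢ/kT) = 3·e^(−0.214171) + 3·e^(−1.90016) + 6·e^(−2.30274) = 2.42163 + 0.448634 + 0.599907 = 3.47017.
⟨E⟩ = Σ EᵢPᵢ = 0.0492579 eV.
S/k_B = ln Z + ⟨E⟩/kT = ln(3.47017) + 0.0492579/0.0621 = 1.24420 + 0.793203 = 2.037.

2.037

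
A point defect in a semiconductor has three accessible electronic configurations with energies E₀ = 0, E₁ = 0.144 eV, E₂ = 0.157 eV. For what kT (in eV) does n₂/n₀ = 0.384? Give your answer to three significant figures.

0.164 eV

n₂/n₀ = exp[−(E₂−E₀)/kT] = 0.384.
⇒ (E₂−E₀)/kT = ln(1/0.384) = ln(2.6042) = 0.95713.
kT = 0.157 eV / 0.95713 = 0.164 eV.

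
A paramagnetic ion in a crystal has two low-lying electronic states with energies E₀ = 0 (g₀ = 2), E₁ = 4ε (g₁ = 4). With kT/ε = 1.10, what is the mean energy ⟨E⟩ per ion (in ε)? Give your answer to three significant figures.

Eᵢ/kT = 0, 3.6364.
Z = Σ gᵢe^(−Eᵢ/kT) = 2·e^(−0) + 4·e^(−3.6364) = 2.0000 + 0.10539 = 2.1054.
⟨E⟩ = Σ Eᵢ gᵢe^(−Eᵢ/kT) / Z = (0·2.0000 + 4·0.10539) / 2.1054 = 0.200 ε.

0.200 ε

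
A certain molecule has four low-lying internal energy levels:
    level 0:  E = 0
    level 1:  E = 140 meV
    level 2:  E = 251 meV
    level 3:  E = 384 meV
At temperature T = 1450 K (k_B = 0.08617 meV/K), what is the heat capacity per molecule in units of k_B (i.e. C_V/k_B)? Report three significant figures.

k_BT = 0.08617 × 1450 K = 124.95 meV.
Eᵢ/kT = 0, 1.1204, 2.0088, 3.0732.
Z = Σ e^(−Eᵢ/kT) = e^(−0) + e^(−1.1204) + e^(−2.0088) + e^(−3.0732) = 1.0000 + 0.32615 + 0.13415 + 0.046273 = 1.5066.
⟨E⟩ = 64.451 meV, ⟨E²⟩ = 14382 meV².
C_V/k_B = (⟨E²⟩ − ⟨E⟩²)/(kT)² = (14382 − 4153.9)/15613 = 0.655.

0.655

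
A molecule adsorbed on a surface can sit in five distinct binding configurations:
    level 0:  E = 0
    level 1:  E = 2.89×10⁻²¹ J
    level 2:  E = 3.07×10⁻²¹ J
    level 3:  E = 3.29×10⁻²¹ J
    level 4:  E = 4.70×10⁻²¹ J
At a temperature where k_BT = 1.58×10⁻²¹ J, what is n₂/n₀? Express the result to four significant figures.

n₂/n₀ = exp[−(E₂−E₀)/kT] = exp(−(3.07 ×10⁻²¹ J)/(1.58 ×10⁻²¹ J)) = exp(-1.94304) = 0.1433.

0.1433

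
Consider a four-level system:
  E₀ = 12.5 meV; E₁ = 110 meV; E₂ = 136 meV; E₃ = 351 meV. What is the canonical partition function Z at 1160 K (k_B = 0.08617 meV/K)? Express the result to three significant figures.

k_BT = 0.08617 × 1160 K = 99.957 meV.
Eᵢ/kT = 0.12505, 1.1005, 1.3606, 3.5115.
Z = Σ e^(−Eᵢ/kT) = e^(−0.12505) + e^(−1.1005) + e^(−1.3606) + e^(−3.5115) = 0.88245 + 0.33270 + 0.25651 + 0.029852 = 1.5015.

Z = 1.50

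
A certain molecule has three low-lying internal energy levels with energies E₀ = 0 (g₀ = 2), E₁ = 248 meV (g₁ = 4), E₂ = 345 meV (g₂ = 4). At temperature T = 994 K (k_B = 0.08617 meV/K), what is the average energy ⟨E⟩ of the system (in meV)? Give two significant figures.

k_BT = 0.08617 × 994 K = 85.65 meV.
Eᵢ/kT = 0, 2.896, 4.028.
Z = Σ gᵢe^(−Eᵢ/kT) = 2·e^(−0) + 4·e^(−2.896) + 4·e^(−4.028) = 2.000 + 0.2210 + 0.07124 = 2.292.
⟨E⟩ = Σ Eᵢ gᵢe^(−Eᵢ/kT) / Z = (0·2.000 + 248·0.2210 + 345·0.07124) / 2.292 = 35 meV.

35 meV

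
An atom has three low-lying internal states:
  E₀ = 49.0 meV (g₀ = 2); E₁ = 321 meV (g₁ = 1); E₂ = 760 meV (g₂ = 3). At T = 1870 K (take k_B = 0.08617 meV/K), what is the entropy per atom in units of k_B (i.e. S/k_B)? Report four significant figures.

1.011

k_BT = 0.08617 × 1870 K = 161.138 meV.
Eᵢ/kT = 0.304087, 1.99208, 4.71645.
Z = Σ gᵢe^(−Eᵢ/kT) = 2·e^(−0.304087) + 1·e^(−1.99208) + 3·e^(−4.71645) = 1.47559 + 0.136411 + 0.0268407 = 1.63884.
⟨E⟩ = Σ EᵢPᵢ = 83.2850 meV.
S/k_B = ln Z + ⟨E⟩/kT = ln(1.63884) + 83.2850/161.138 = 0.493989 + 0.516855 = 1.011.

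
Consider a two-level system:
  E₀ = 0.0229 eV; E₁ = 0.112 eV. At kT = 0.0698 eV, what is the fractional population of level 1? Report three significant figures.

0.218

Eᵢ/kT = 0.32808, 1.6046.
Z = Σ e^(−Eᵢ/kT) = e^(−0.32808) + e^(−1.6046) = 0.72031 + 0.20097 = 0.92128.
P₁ = e^(−E₁/kT) / Z = 0.20097/0.92128 = 0.218.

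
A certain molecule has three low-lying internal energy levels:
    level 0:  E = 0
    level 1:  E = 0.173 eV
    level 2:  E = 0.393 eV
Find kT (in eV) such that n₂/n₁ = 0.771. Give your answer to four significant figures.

0.8459 eV

n₂/n₁ = exp[−(E₂−E₁)/kT] = 0.771.
⇒ (E₂−E₁)/kT = ln(1/0.771) = ln(1.29702) = 0.260069.
kT = 0.220 eV / 0.260069 = 0.8459 eV.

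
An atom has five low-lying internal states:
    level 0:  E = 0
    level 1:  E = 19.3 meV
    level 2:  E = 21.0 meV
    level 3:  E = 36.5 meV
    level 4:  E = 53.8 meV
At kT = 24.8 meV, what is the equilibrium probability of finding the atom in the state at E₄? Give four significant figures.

0.05119

Eᵢ/kT = 0, 0.778226, 0.846774, 1.47177, 2.16935.
Z = Σ e^(−Eᵢ/kT) = e^(−0) + e^(−0.778226) + e^(−0.846774) + e^(−1.47177) + e^(−2.16935) = 1.00000 + 0.459220 + 0.428796 + 0.229519 + 0.114252 = 2.23179.
P₄ = e^(−E₄/kT) / Z = 0.114252/2.23179 = 0.05119.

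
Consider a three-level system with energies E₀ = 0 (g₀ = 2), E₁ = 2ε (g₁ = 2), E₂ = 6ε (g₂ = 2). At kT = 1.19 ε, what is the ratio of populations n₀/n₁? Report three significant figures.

n₀/n₁ = (g₀/g₁) exp[−(E₀−E₁)/kT] = (2/2) × exp(−(-2ε)/(1.19ε)) = (2/2) × exp(1.6807) = 5.37.

5.37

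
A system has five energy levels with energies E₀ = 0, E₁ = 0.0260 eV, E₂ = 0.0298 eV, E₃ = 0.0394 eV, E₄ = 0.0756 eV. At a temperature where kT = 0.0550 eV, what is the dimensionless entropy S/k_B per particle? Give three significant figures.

1.52

Eᵢ/kT = 0, 0.47273, 0.54182, 0.71636, 1.3745.
Z = Σ e^(−Eᵢ/kT) = e^(−0) + e^(−0.47273) + e^(−0.54182) + e^(−0.71636) + e^(−1.3745) = 1.0000 + 0.62330 + 0.58169 + 0.48853 + 0.25297 = 2.9465.
⟨E⟩ = Σ EᵢPᵢ = 0.024406 eV.
S/k_B = ln Z + ⟨E⟩/kT = ln(2.9465) + 0.024406/0.0550 = 1.0806 + 0.44375 = 1.52.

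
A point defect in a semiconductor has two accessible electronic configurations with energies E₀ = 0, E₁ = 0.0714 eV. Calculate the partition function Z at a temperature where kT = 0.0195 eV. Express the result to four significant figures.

Eᵢ/kT = 0, 3.66154.
Z = Σ e^(−Eᵢ/kT) = e^(−0) + e^(−3.66154) = 1.00000 + 0.0256929 = 1.02569.

Z = 1.026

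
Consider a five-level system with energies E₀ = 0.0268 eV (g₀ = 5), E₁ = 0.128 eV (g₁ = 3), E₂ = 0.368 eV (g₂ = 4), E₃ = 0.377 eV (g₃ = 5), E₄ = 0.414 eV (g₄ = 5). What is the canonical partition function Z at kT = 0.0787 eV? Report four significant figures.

Z = 4.252

Eᵢ/kT = 0.340534, 1.62643, 4.67598, 4.79034, 5.26048.
Z = Σ gᵢe^(−Eᵢ/kT) = 5·e^(−0.340534) + 3·e^(−1.62643) + 4·e^(−4.67598) + 5·e^(−4.79034) + 5·e^(−5.26048) = 3.55695 + 0.589891 + 0.0372656 + 0.0415482 + 0.0259641 = 4.25162.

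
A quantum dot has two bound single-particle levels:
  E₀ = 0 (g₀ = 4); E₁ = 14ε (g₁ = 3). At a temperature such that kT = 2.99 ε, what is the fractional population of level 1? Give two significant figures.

0.0069

Eᵢ/kT = 0, 4.682.
Z = Σ gᵢe^(−Eᵢ/kT) = 4·e^(−0) + 3·e^(−4.682) = 4.000 + 0.02778 = 4.028.
P₁ = g₁ e^(−E₁/kT) / Z = 0.02778/4.028 = 0.0069.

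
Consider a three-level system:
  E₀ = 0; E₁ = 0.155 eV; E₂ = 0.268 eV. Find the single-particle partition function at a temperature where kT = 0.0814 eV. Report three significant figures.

Z = 1.19

Eᵢ/kT = 0, 1.9042, 3.2924.
Z = Σ e^(−Eᵢ/kT) = e^(−0) + e^(−1.9042) + e^(−3.2924) = 1.0000 + 0.14894 + 0.037165 = 1.1861.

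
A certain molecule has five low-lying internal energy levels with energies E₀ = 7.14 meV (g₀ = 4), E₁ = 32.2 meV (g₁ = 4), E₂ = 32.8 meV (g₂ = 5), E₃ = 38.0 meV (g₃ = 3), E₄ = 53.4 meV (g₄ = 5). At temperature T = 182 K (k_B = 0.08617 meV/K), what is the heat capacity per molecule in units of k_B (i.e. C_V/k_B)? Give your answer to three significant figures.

k_BT = 0.08617 × 182 K = 15.683 meV.
Eᵢ/kT = 0.45527, 2.0532, 2.0914, 2.4230, 3.4050.
Z = Σ gᵢe^(−Eᵢ/kT) = 4·e^(−0.45527) + 4·e^(−2.0532) + 5·e^(−2.0914) + 3·e^(−2.4230) + 5·e^(−3.4050) = 2.5371 + 0.51329 + 0.61757 + 0.26597 + 0.16603 = 4.1000.
⟨E⟩ = 18.018 meV, ⟨E²⟩ = 532.55 meV².
C_V/k_B = (⟨E²⟩ − ⟨E⟩²)/(kT)² = (532.55 − 324.65)/245.96 = 0.845.

0.845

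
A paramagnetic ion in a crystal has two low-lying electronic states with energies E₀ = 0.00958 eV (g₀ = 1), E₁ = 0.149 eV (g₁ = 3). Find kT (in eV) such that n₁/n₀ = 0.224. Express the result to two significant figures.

0.054 eV

n₁/n₀ = (g₁/g₀) exp[−(E₁−E₀)/kT] = 0.224.
⇒ (E₁−E₀)/kT = ln((3/1)/0.224) = ln(13.39) = 2.595.
kT = 0.13942 eV / 2.595 = 0.054 eV.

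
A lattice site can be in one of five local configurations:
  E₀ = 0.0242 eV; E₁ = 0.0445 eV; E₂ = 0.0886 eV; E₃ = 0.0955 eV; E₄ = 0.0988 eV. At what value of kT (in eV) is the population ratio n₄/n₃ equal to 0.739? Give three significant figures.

n₄/n₃ = exp[−(E₄−E₃)/kT] = 0.739.
⇒ (E₄−E₃)/kT = ln(1/0.739) = ln(1.3532) = 0.30247.
kT = 0.0033 eV / 0.30247 = 0.0109 eV.

0.0109 eV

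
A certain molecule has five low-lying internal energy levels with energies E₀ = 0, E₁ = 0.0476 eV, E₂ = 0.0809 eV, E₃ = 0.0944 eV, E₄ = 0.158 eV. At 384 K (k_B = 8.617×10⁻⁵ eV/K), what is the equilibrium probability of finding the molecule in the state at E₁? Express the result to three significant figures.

0.171

k_BT = 8.617×10⁻⁵ × 384 K = 0.033089 eV.
Eᵢ/kT = 0, 1.4385, 2.4449, 2.8529, 4.7750.
Z = Σ e^(−Eᵢ/kT) = e^(−0) + e^(−1.4385) + e^(−2.4449) + e^(−2.8529) + e^(−4.7750) = 1.0000 + 0.23728 + 0.086735 + 0.057677 + 0.0084381 = 1.3901.
P₁ = e^(−E₁/kT) / Z = 0.23728/1.3901 = 0.171.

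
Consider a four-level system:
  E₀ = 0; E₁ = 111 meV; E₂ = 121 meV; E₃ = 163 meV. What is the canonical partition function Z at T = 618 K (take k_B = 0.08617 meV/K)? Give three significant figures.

Z = 1.27

k_BT = 0.08617 × 618 K = 53.253 meV.
Eᵢ/kT = 0, 2.0844, 2.2722, 3.0609.
Z = Σ e^(−Eᵢ/kT) = e^(−0) + e^(−2.0844) + e^(−2.2722) + e^(−3.0609) = 1.0000 + 0.12438 + 0.10309 + 0.046846 = 1.2743.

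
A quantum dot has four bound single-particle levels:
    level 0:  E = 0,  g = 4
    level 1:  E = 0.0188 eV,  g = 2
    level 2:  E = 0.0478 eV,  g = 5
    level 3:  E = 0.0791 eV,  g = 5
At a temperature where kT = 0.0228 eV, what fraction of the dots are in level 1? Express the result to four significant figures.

Eᵢ/kT = 0, 0.824561, 2.09649, 3.46930.
Z = Σ gᵢe^(−Eᵢ/kT) = 4·e^(−0) + 2·e^(−0.824561) + 5·e^(−2.09649) + 5·e^(−3.46930) = 4.00000 + 0.876855 + 0.614435 + 0.155694 = 5.64698.
P₁ = g₁ e^(−E₁/kT) / Z = 0.876855/5.64698 = 0.1553.

0.1553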